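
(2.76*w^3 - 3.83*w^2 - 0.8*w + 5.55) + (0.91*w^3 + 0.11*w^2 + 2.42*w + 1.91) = 3.67*w^3 - 3.72*w^2 + 1.62*w + 7.46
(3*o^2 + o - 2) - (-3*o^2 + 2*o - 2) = 6*o^2 - o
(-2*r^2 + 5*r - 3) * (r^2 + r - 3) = -2*r^4 + 3*r^3 + 8*r^2 - 18*r + 9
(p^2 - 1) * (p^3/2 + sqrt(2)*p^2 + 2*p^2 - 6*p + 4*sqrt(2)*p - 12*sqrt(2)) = p^5/2 + sqrt(2)*p^4 + 2*p^4 - 13*p^3/2 + 4*sqrt(2)*p^3 - 13*sqrt(2)*p^2 - 2*p^2 - 4*sqrt(2)*p + 6*p + 12*sqrt(2)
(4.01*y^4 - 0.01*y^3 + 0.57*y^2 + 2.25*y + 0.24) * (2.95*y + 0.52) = 11.8295*y^5 + 2.0557*y^4 + 1.6763*y^3 + 6.9339*y^2 + 1.878*y + 0.1248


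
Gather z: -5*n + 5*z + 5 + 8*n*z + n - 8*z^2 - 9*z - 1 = -4*n - 8*z^2 + z*(8*n - 4) + 4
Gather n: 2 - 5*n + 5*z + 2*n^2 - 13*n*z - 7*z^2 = 2*n^2 + n*(-13*z - 5) - 7*z^2 + 5*z + 2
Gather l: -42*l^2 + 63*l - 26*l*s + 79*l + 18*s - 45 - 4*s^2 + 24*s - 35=-42*l^2 + l*(142 - 26*s) - 4*s^2 + 42*s - 80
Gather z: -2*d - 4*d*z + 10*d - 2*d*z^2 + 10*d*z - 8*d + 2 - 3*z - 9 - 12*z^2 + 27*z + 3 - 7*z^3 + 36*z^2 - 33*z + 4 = -7*z^3 + z^2*(24 - 2*d) + z*(6*d - 9)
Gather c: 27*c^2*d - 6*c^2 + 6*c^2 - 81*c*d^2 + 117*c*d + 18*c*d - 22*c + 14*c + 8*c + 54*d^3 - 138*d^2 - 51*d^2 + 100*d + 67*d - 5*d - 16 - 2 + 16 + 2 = 27*c^2*d + c*(-81*d^2 + 135*d) + 54*d^3 - 189*d^2 + 162*d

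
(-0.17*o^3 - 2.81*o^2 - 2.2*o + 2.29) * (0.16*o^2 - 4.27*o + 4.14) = -0.0272*o^5 + 0.2763*o^4 + 10.9429*o^3 - 1.873*o^2 - 18.8863*o + 9.4806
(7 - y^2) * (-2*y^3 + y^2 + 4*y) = 2*y^5 - y^4 - 18*y^3 + 7*y^2 + 28*y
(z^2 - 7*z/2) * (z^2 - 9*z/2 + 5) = z^4 - 8*z^3 + 83*z^2/4 - 35*z/2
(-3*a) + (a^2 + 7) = a^2 - 3*a + 7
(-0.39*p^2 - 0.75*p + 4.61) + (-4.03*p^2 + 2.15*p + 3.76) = -4.42*p^2 + 1.4*p + 8.37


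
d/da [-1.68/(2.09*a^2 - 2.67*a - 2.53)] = (7.0224*a - 4.4856)/(-2.09*a^2 + 2.67*a + 2.53)^2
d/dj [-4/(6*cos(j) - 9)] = -8*sin(j)/(3*(2*cos(j) - 3)^2)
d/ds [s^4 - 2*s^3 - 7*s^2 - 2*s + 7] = 4*s^3 - 6*s^2 - 14*s - 2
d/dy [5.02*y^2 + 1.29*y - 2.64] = 10.04*y + 1.29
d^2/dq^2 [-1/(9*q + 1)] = -162/(9*q + 1)^3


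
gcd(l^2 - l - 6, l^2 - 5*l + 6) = l - 3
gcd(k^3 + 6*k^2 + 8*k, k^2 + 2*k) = k^2 + 2*k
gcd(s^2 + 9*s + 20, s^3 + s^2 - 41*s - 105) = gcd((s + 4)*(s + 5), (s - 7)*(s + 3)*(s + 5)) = s + 5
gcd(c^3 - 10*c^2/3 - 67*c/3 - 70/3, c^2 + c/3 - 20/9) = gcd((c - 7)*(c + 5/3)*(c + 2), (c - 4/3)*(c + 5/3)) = c + 5/3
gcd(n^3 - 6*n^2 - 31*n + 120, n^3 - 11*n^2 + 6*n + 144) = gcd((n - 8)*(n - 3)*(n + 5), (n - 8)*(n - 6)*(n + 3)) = n - 8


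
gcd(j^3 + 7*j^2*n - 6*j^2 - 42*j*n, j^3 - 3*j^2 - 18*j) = j^2 - 6*j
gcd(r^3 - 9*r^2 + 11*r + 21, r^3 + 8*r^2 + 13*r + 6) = r + 1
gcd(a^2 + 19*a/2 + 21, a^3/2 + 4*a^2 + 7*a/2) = 1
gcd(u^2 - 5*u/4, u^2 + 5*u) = u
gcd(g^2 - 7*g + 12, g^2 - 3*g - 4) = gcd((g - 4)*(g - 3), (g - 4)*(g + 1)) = g - 4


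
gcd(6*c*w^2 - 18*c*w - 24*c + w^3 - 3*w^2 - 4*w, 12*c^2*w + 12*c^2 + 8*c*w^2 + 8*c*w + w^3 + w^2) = 6*c*w + 6*c + w^2 + w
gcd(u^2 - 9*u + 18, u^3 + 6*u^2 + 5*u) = 1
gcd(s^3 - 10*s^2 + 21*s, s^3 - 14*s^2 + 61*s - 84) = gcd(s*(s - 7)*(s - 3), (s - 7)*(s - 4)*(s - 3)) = s^2 - 10*s + 21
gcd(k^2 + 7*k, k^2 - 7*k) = k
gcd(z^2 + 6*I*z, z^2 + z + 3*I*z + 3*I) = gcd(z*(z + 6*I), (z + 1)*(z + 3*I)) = 1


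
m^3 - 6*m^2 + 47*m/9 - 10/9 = (m - 5)*(m - 2/3)*(m - 1/3)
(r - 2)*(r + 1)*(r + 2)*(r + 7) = r^4 + 8*r^3 + 3*r^2 - 32*r - 28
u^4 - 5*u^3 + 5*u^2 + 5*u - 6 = (u - 3)*(u - 2)*(u - 1)*(u + 1)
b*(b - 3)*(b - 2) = b^3 - 5*b^2 + 6*b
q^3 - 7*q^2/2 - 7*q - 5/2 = (q - 5)*(q + 1/2)*(q + 1)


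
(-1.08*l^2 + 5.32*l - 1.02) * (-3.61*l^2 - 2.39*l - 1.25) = 3.8988*l^4 - 16.624*l^3 - 7.6826*l^2 - 4.2122*l + 1.275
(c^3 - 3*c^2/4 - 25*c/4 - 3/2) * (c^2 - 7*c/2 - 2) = c^5 - 17*c^4/4 - 45*c^3/8 + 175*c^2/8 + 71*c/4 + 3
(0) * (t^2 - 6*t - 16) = 0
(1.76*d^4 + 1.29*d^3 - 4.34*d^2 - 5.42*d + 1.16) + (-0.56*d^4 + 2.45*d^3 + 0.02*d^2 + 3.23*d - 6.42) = 1.2*d^4 + 3.74*d^3 - 4.32*d^2 - 2.19*d - 5.26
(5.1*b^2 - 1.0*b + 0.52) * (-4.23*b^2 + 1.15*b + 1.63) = -21.573*b^4 + 10.095*b^3 + 4.9634*b^2 - 1.032*b + 0.8476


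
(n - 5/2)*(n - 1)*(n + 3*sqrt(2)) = n^3 - 7*n^2/2 + 3*sqrt(2)*n^2 - 21*sqrt(2)*n/2 + 5*n/2 + 15*sqrt(2)/2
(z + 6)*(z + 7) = z^2 + 13*z + 42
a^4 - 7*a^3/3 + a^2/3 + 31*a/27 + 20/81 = (a - 5/3)*(a - 4/3)*(a + 1/3)^2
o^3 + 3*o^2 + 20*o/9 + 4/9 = (o + 1/3)*(o + 2/3)*(o + 2)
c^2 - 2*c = c*(c - 2)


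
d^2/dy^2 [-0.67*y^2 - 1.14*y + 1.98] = -1.34000000000000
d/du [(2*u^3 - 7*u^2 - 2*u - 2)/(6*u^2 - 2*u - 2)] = u*(6*u^3 - 4*u^2 + 7*u + 26)/(2*(9*u^4 - 6*u^3 - 5*u^2 + 2*u + 1))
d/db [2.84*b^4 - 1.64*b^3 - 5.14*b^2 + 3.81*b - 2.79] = 11.36*b^3 - 4.92*b^2 - 10.28*b + 3.81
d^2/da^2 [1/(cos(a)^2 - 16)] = 2*(-2*sin(a)^4 + 33*sin(a)^2 - 15)/(cos(a)^2 - 16)^3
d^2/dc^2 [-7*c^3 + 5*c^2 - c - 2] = 10 - 42*c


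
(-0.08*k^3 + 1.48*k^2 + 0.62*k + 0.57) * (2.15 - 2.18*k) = 0.1744*k^4 - 3.3984*k^3 + 1.8304*k^2 + 0.0904*k + 1.2255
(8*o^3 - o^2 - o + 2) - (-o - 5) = 8*o^3 - o^2 + 7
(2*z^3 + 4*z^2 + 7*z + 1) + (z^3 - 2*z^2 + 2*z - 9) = 3*z^3 + 2*z^2 + 9*z - 8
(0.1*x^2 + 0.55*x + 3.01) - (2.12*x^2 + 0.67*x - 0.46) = -2.02*x^2 - 0.12*x + 3.47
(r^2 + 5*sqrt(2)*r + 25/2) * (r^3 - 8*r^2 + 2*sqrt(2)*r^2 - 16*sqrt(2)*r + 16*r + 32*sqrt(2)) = r^5 - 8*r^4 + 7*sqrt(2)*r^4 - 56*sqrt(2)*r^3 + 97*r^3/2 - 260*r^2 + 137*sqrt(2)*r^2 - 200*sqrt(2)*r + 520*r + 400*sqrt(2)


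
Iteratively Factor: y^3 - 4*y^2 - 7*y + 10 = (y + 2)*(y^2 - 6*y + 5) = (y - 1)*(y + 2)*(y - 5)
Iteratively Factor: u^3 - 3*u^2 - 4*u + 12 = (u + 2)*(u^2 - 5*u + 6) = (u - 3)*(u + 2)*(u - 2)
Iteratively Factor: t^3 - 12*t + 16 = (t + 4)*(t^2 - 4*t + 4) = (t - 2)*(t + 4)*(t - 2)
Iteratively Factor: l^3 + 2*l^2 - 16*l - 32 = (l + 4)*(l^2 - 2*l - 8) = (l - 4)*(l + 4)*(l + 2)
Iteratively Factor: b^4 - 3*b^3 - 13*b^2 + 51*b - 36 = (b - 3)*(b^3 - 13*b + 12) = (b - 3)^2*(b^2 + 3*b - 4) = (b - 3)^2*(b + 4)*(b - 1)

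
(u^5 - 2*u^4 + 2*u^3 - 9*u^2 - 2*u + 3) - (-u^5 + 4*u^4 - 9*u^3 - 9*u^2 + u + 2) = 2*u^5 - 6*u^4 + 11*u^3 - 3*u + 1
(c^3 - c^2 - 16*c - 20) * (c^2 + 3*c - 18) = c^5 + 2*c^4 - 37*c^3 - 50*c^2 + 228*c + 360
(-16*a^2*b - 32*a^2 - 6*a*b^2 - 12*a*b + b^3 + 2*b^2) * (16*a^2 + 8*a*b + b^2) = -256*a^4*b - 512*a^4 - 224*a^3*b^2 - 448*a^3*b - 48*a^2*b^3 - 96*a^2*b^2 + 2*a*b^4 + 4*a*b^3 + b^5 + 2*b^4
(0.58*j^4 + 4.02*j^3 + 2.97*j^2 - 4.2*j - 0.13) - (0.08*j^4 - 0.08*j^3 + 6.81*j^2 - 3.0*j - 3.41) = 0.5*j^4 + 4.1*j^3 - 3.84*j^2 - 1.2*j + 3.28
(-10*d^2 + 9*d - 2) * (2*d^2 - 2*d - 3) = -20*d^4 + 38*d^3 + 8*d^2 - 23*d + 6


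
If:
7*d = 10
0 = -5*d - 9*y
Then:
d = 10/7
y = -50/63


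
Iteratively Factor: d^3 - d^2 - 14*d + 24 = (d - 2)*(d^2 + d - 12) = (d - 2)*(d + 4)*(d - 3)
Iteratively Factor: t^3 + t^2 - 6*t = (t + 3)*(t^2 - 2*t) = t*(t + 3)*(t - 2)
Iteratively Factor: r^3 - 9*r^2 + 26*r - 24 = (r - 4)*(r^2 - 5*r + 6) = (r - 4)*(r - 3)*(r - 2)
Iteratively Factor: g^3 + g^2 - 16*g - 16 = (g - 4)*(g^2 + 5*g + 4) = (g - 4)*(g + 4)*(g + 1)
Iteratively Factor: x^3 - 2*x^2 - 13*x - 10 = (x + 1)*(x^2 - 3*x - 10) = (x + 1)*(x + 2)*(x - 5)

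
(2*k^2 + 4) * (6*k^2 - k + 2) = 12*k^4 - 2*k^3 + 28*k^2 - 4*k + 8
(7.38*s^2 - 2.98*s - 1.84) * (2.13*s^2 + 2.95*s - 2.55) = 15.7194*s^4 + 15.4236*s^3 - 31.5292*s^2 + 2.171*s + 4.692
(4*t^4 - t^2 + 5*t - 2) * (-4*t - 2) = -16*t^5 - 8*t^4 + 4*t^3 - 18*t^2 - 2*t + 4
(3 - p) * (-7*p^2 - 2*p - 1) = 7*p^3 - 19*p^2 - 5*p - 3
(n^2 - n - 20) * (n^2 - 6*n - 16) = n^4 - 7*n^3 - 30*n^2 + 136*n + 320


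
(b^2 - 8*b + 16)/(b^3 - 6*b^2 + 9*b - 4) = (b - 4)/(b^2 - 2*b + 1)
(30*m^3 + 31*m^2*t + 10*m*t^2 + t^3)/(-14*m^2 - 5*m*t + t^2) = (15*m^2 + 8*m*t + t^2)/(-7*m + t)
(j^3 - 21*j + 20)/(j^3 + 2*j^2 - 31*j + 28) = (j + 5)/(j + 7)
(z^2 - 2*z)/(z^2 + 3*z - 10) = z/(z + 5)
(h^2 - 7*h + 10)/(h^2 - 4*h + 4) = (h - 5)/(h - 2)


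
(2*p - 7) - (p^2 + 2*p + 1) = -p^2 - 8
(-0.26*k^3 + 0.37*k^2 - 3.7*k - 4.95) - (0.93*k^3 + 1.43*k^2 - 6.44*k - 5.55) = -1.19*k^3 - 1.06*k^2 + 2.74*k + 0.6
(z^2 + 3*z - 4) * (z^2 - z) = z^4 + 2*z^3 - 7*z^2 + 4*z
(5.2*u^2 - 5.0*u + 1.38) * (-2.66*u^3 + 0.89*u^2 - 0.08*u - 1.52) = -13.832*u^5 + 17.928*u^4 - 8.5368*u^3 - 6.2758*u^2 + 7.4896*u - 2.0976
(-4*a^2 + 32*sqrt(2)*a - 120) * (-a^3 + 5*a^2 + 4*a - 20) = 4*a^5 - 32*sqrt(2)*a^4 - 20*a^4 + 104*a^3 + 160*sqrt(2)*a^3 - 520*a^2 + 128*sqrt(2)*a^2 - 640*sqrt(2)*a - 480*a + 2400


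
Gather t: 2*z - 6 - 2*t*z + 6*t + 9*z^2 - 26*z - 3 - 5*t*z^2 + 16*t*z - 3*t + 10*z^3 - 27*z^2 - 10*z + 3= t*(-5*z^2 + 14*z + 3) + 10*z^3 - 18*z^2 - 34*z - 6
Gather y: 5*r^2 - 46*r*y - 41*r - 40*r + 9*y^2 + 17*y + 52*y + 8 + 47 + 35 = 5*r^2 - 81*r + 9*y^2 + y*(69 - 46*r) + 90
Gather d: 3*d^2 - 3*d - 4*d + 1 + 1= 3*d^2 - 7*d + 2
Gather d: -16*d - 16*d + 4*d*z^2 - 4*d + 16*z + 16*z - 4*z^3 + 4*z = d*(4*z^2 - 36) - 4*z^3 + 36*z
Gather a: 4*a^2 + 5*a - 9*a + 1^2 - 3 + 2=4*a^2 - 4*a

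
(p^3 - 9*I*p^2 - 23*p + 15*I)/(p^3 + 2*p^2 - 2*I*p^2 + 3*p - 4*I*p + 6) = (p^2 - 6*I*p - 5)/(p^2 + p*(2 + I) + 2*I)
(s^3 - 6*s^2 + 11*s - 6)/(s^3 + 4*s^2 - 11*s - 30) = (s^2 - 3*s + 2)/(s^2 + 7*s + 10)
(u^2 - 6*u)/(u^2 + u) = (u - 6)/(u + 1)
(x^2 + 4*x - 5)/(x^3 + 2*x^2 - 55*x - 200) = (x - 1)/(x^2 - 3*x - 40)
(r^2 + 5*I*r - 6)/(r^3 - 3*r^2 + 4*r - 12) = (r + 3*I)/(r^2 - r*(3 + 2*I) + 6*I)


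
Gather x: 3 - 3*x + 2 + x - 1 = 4 - 2*x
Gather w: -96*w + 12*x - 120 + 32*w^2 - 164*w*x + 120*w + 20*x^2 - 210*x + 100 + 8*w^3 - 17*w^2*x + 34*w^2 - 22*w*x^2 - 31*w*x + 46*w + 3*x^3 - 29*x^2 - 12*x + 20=8*w^3 + w^2*(66 - 17*x) + w*(-22*x^2 - 195*x + 70) + 3*x^3 - 9*x^2 - 210*x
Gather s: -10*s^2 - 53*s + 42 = -10*s^2 - 53*s + 42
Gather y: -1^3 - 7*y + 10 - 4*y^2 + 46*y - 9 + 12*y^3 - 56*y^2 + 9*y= 12*y^3 - 60*y^2 + 48*y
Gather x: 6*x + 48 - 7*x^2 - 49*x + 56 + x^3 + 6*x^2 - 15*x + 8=x^3 - x^2 - 58*x + 112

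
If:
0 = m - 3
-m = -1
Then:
No Solution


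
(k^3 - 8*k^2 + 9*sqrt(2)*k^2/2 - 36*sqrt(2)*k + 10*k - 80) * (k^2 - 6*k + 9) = k^5 - 14*k^4 + 9*sqrt(2)*k^4/2 - 63*sqrt(2)*k^3 + 67*k^3 - 212*k^2 + 513*sqrt(2)*k^2/2 - 324*sqrt(2)*k + 570*k - 720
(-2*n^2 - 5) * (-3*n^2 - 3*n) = 6*n^4 + 6*n^3 + 15*n^2 + 15*n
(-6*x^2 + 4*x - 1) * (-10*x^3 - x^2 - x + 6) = 60*x^5 - 34*x^4 + 12*x^3 - 39*x^2 + 25*x - 6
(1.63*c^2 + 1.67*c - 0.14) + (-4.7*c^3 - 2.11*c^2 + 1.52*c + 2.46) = -4.7*c^3 - 0.48*c^2 + 3.19*c + 2.32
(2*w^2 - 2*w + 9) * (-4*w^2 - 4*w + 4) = -8*w^4 - 20*w^2 - 44*w + 36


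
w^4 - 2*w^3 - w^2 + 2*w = w*(w - 2)*(w - 1)*(w + 1)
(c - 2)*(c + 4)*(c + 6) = c^3 + 8*c^2 + 4*c - 48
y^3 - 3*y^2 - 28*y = y*(y - 7)*(y + 4)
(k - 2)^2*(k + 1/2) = k^3 - 7*k^2/2 + 2*k + 2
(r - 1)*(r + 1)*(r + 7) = r^3 + 7*r^2 - r - 7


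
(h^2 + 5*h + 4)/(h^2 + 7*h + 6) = (h + 4)/(h + 6)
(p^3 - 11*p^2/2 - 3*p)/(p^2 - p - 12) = p*(-2*p^2 + 11*p + 6)/(2*(-p^2 + p + 12))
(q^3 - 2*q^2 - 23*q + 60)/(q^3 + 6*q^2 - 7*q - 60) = (q - 4)/(q + 4)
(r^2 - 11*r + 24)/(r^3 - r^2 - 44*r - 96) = (r - 3)/(r^2 + 7*r + 12)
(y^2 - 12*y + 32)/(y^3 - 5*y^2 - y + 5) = (y^2 - 12*y + 32)/(y^3 - 5*y^2 - y + 5)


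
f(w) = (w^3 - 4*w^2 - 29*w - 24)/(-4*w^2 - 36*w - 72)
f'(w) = (8*w + 36)*(w^3 - 4*w^2 - 29*w - 24)/(-4*w^2 - 36*w - 72)^2 + (3*w^2 - 8*w - 29)/(-4*w^2 - 36*w - 72) = (-w^2 - 12*w + 34)/(4*(w^2 + 12*w + 36))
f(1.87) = 0.56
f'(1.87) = 0.03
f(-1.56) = -0.30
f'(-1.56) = 0.64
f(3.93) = 0.51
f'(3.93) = -0.07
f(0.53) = 0.44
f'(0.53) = 0.16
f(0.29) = 0.40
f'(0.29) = 0.19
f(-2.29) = -0.89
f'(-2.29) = 1.02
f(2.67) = 0.56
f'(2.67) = -0.02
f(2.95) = 0.56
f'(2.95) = -0.03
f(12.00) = -0.72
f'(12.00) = -0.20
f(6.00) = 0.29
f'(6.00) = -0.13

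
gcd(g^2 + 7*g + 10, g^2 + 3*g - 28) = 1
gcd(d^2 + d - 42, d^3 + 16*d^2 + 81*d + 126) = d + 7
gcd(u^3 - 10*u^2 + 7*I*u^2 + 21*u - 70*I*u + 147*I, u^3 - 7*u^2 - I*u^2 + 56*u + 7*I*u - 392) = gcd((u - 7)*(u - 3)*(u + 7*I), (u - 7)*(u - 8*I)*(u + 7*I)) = u^2 + u*(-7 + 7*I) - 49*I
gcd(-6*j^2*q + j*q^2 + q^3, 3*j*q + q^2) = 3*j*q + q^2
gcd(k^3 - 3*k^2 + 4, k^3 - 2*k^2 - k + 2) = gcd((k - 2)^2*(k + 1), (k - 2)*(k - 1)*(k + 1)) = k^2 - k - 2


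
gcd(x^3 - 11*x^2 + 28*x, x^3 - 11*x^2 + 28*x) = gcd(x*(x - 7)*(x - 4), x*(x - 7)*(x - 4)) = x^3 - 11*x^2 + 28*x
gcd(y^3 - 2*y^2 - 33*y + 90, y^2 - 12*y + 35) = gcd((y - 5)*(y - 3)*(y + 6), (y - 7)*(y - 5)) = y - 5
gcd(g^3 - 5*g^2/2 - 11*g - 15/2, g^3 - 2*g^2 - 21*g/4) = g + 3/2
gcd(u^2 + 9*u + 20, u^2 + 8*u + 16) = u + 4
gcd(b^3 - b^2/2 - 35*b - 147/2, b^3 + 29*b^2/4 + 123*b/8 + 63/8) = b^2 + 13*b/2 + 21/2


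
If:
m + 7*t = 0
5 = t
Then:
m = -35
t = 5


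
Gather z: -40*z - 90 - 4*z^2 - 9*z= -4*z^2 - 49*z - 90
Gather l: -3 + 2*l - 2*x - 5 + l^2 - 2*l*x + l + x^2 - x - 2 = l^2 + l*(3 - 2*x) + x^2 - 3*x - 10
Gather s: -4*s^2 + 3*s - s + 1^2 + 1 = -4*s^2 + 2*s + 2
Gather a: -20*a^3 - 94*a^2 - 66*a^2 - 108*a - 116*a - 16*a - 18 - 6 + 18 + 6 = -20*a^3 - 160*a^2 - 240*a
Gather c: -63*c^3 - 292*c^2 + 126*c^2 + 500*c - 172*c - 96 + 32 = -63*c^3 - 166*c^2 + 328*c - 64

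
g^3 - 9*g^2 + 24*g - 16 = (g - 4)^2*(g - 1)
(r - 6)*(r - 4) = r^2 - 10*r + 24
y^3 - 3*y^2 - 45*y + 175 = (y - 5)^2*(y + 7)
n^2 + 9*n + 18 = (n + 3)*(n + 6)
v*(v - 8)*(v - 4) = v^3 - 12*v^2 + 32*v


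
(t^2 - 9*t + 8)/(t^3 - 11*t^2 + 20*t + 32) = (t - 1)/(t^2 - 3*t - 4)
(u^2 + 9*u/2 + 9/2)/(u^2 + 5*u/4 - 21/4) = 2*(2*u + 3)/(4*u - 7)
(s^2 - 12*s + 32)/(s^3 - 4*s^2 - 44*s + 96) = (s - 4)/(s^2 + 4*s - 12)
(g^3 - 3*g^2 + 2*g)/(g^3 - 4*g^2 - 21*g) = (-g^2 + 3*g - 2)/(-g^2 + 4*g + 21)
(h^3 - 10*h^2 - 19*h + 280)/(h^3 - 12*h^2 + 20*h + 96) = (h^2 - 2*h - 35)/(h^2 - 4*h - 12)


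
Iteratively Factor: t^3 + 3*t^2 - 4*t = (t + 4)*(t^2 - t) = t*(t + 4)*(t - 1)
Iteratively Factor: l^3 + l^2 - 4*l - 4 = (l - 2)*(l^2 + 3*l + 2) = (l - 2)*(l + 1)*(l + 2)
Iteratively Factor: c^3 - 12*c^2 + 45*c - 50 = (c - 5)*(c^2 - 7*c + 10) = (c - 5)^2*(c - 2)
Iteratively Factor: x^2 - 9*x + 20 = (x - 4)*(x - 5)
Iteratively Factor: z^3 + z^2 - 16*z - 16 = (z - 4)*(z^2 + 5*z + 4) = (z - 4)*(z + 4)*(z + 1)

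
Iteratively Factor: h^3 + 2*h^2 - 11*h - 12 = (h + 1)*(h^2 + h - 12) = (h - 3)*(h + 1)*(h + 4)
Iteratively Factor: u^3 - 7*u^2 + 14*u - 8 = (u - 2)*(u^2 - 5*u + 4) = (u - 4)*(u - 2)*(u - 1)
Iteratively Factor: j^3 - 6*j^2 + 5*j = (j - 5)*(j^2 - j) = j*(j - 5)*(j - 1)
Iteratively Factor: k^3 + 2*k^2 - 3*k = (k + 3)*(k^2 - k) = k*(k + 3)*(k - 1)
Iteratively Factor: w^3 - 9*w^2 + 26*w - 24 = (w - 2)*(w^2 - 7*w + 12) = (w - 4)*(w - 2)*(w - 3)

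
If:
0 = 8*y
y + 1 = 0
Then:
No Solution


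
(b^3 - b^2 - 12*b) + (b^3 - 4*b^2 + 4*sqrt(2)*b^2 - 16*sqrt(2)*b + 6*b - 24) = 2*b^3 - 5*b^2 + 4*sqrt(2)*b^2 - 16*sqrt(2)*b - 6*b - 24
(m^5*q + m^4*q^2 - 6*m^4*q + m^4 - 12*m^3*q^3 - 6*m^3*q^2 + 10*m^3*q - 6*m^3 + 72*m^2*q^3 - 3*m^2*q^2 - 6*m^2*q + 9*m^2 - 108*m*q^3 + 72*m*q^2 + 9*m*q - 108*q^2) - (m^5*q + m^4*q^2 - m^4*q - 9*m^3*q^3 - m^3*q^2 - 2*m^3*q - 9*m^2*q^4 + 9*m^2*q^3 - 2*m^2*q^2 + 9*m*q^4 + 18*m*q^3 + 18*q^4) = -5*m^4*q + m^4 - 3*m^3*q^3 - 5*m^3*q^2 + 12*m^3*q - 6*m^3 + 9*m^2*q^4 + 63*m^2*q^3 - m^2*q^2 - 6*m^2*q + 9*m^2 - 9*m*q^4 - 126*m*q^3 + 72*m*q^2 + 9*m*q - 18*q^4 - 108*q^2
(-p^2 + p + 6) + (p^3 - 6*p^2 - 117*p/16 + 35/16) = p^3 - 7*p^2 - 101*p/16 + 131/16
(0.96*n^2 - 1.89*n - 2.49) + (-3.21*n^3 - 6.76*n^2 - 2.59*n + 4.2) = -3.21*n^3 - 5.8*n^2 - 4.48*n + 1.71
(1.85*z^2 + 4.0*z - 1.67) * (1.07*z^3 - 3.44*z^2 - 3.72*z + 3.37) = 1.9795*z^5 - 2.084*z^4 - 22.4289*z^3 - 2.9007*z^2 + 19.6924*z - 5.6279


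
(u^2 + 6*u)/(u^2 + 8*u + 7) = u*(u + 6)/(u^2 + 8*u + 7)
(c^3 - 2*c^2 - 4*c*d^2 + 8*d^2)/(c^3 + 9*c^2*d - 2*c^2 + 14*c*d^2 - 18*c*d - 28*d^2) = (c - 2*d)/(c + 7*d)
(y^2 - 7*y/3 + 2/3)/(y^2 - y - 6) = (-y^2 + 7*y/3 - 2/3)/(-y^2 + y + 6)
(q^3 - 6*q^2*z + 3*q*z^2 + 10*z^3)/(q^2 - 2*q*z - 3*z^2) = (-q^2 + 7*q*z - 10*z^2)/(-q + 3*z)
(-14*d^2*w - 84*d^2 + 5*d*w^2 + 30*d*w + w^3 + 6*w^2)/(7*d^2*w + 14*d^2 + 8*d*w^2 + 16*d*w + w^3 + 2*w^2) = (-2*d*w - 12*d + w^2 + 6*w)/(d*w + 2*d + w^2 + 2*w)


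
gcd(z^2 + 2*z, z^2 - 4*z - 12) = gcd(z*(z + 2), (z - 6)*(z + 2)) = z + 2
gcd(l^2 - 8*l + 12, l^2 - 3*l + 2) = l - 2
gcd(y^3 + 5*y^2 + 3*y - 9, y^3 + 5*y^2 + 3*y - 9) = y^3 + 5*y^2 + 3*y - 9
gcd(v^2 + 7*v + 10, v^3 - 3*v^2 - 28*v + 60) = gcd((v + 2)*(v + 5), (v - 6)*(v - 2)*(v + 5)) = v + 5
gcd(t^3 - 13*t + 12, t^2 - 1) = t - 1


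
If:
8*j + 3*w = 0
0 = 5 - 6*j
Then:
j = 5/6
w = -20/9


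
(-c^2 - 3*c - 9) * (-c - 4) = c^3 + 7*c^2 + 21*c + 36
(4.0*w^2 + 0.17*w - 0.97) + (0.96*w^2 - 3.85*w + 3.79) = 4.96*w^2 - 3.68*w + 2.82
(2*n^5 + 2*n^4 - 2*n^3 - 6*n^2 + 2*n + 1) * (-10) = -20*n^5 - 20*n^4 + 20*n^3 + 60*n^2 - 20*n - 10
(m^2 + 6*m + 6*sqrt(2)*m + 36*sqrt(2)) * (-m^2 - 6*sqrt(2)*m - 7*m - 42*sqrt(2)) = -m^4 - 12*sqrt(2)*m^3 - 13*m^3 - 156*sqrt(2)*m^2 - 114*m^2 - 936*m - 504*sqrt(2)*m - 3024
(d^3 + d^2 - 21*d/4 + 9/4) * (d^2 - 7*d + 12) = d^5 - 6*d^4 - d^3/4 + 51*d^2 - 315*d/4 + 27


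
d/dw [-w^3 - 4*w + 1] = -3*w^2 - 4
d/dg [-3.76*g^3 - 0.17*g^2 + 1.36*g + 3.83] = -11.28*g^2 - 0.34*g + 1.36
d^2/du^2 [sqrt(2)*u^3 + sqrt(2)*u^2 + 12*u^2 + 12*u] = 6*sqrt(2)*u + 2*sqrt(2) + 24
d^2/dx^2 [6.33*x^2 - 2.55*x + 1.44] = 12.6600000000000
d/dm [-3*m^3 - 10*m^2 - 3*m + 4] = -9*m^2 - 20*m - 3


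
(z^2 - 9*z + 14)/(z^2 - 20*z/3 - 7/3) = 3*(z - 2)/(3*z + 1)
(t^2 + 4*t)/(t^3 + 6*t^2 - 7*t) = (t + 4)/(t^2 + 6*t - 7)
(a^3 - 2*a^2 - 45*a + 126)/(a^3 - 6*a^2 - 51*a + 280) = (a^2 - 9*a + 18)/(a^2 - 13*a + 40)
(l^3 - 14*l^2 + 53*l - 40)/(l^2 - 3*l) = (l^3 - 14*l^2 + 53*l - 40)/(l*(l - 3))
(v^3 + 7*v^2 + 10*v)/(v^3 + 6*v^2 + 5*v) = (v + 2)/(v + 1)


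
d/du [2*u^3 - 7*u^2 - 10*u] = 6*u^2 - 14*u - 10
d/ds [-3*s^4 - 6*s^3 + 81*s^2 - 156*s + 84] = -12*s^3 - 18*s^2 + 162*s - 156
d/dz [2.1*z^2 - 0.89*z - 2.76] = 4.2*z - 0.89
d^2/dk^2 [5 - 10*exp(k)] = -10*exp(k)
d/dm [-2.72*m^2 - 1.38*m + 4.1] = -5.44*m - 1.38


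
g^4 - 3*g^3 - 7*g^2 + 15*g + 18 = (g - 3)^2*(g + 1)*(g + 2)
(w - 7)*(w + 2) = w^2 - 5*w - 14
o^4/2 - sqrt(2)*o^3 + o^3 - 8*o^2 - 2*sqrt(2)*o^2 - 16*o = o*(o/2 + sqrt(2))*(o + 2)*(o - 4*sqrt(2))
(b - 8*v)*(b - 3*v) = b^2 - 11*b*v + 24*v^2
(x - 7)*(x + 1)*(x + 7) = x^3 + x^2 - 49*x - 49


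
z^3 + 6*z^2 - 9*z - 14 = (z - 2)*(z + 1)*(z + 7)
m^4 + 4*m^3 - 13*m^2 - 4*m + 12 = (m - 2)*(m - 1)*(m + 1)*(m + 6)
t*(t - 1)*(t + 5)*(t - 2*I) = t^4 + 4*t^3 - 2*I*t^3 - 5*t^2 - 8*I*t^2 + 10*I*t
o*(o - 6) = o^2 - 6*o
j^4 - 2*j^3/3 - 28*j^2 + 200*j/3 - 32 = (j - 4)*(j - 2)*(j - 2/3)*(j + 6)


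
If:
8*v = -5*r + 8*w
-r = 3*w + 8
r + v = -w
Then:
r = -128/7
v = 104/7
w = 24/7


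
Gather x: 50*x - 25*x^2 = -25*x^2 + 50*x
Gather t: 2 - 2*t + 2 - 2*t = 4 - 4*t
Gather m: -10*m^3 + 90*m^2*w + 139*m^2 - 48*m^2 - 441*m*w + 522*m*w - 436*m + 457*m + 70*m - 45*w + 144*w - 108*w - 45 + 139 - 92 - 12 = -10*m^3 + m^2*(90*w + 91) + m*(81*w + 91) - 9*w - 10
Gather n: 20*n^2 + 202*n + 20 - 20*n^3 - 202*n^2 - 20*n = -20*n^3 - 182*n^2 + 182*n + 20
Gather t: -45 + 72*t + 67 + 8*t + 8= 80*t + 30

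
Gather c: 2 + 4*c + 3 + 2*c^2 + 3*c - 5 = 2*c^2 + 7*c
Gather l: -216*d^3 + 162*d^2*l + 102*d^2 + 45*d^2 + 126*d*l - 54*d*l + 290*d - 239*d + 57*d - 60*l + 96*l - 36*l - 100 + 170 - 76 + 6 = -216*d^3 + 147*d^2 + 108*d + l*(162*d^2 + 72*d)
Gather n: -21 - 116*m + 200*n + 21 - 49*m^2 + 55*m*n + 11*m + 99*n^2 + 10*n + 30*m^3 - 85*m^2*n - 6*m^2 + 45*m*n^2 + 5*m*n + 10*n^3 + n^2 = 30*m^3 - 55*m^2 - 105*m + 10*n^3 + n^2*(45*m + 100) + n*(-85*m^2 + 60*m + 210)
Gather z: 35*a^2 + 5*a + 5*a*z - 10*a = 35*a^2 + 5*a*z - 5*a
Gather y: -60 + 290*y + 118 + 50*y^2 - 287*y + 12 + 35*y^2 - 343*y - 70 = 85*y^2 - 340*y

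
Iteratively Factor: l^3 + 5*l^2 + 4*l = (l + 4)*(l^2 + l) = l*(l + 4)*(l + 1)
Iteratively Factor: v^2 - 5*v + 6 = (v - 3)*(v - 2)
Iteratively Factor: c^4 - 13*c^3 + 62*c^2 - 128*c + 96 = (c - 4)*(c^3 - 9*c^2 + 26*c - 24) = (c - 4)*(c - 3)*(c^2 - 6*c + 8) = (c - 4)^2*(c - 3)*(c - 2)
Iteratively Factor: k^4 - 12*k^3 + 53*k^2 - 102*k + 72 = (k - 2)*(k^3 - 10*k^2 + 33*k - 36) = (k - 4)*(k - 2)*(k^2 - 6*k + 9) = (k - 4)*(k - 3)*(k - 2)*(k - 3)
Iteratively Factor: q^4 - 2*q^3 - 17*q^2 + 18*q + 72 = (q - 4)*(q^3 + 2*q^2 - 9*q - 18) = (q - 4)*(q - 3)*(q^2 + 5*q + 6) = (q - 4)*(q - 3)*(q + 2)*(q + 3)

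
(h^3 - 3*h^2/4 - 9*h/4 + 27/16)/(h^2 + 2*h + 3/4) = (8*h^2 - 18*h + 9)/(4*(2*h + 1))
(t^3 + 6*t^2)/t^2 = t + 6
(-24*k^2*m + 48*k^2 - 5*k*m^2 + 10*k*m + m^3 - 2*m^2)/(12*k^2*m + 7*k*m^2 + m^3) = (-8*k*m + 16*k + m^2 - 2*m)/(m*(4*k + m))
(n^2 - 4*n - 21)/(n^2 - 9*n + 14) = (n + 3)/(n - 2)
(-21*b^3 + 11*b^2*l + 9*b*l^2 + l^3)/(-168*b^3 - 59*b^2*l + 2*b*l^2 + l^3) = (b - l)/(8*b - l)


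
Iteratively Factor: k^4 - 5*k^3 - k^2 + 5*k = (k - 5)*(k^3 - k) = (k - 5)*(k + 1)*(k^2 - k) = k*(k - 5)*(k + 1)*(k - 1)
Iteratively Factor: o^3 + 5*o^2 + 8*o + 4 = (o + 2)*(o^2 + 3*o + 2) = (o + 1)*(o + 2)*(o + 2)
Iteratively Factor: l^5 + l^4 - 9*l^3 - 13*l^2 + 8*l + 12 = (l + 2)*(l^4 - l^3 - 7*l^2 + l + 6) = (l + 1)*(l + 2)*(l^3 - 2*l^2 - 5*l + 6) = (l - 1)*(l + 1)*(l + 2)*(l^2 - l - 6) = (l - 3)*(l - 1)*(l + 1)*(l + 2)*(l + 2)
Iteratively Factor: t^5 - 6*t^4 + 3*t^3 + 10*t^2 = (t - 5)*(t^4 - t^3 - 2*t^2) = (t - 5)*(t + 1)*(t^3 - 2*t^2) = (t - 5)*(t - 2)*(t + 1)*(t^2) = t*(t - 5)*(t - 2)*(t + 1)*(t)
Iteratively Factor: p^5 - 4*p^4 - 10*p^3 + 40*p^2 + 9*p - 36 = (p + 1)*(p^4 - 5*p^3 - 5*p^2 + 45*p - 36) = (p - 1)*(p + 1)*(p^3 - 4*p^2 - 9*p + 36) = (p - 4)*(p - 1)*(p + 1)*(p^2 - 9) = (p - 4)*(p - 3)*(p - 1)*(p + 1)*(p + 3)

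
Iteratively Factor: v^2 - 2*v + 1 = (v - 1)*(v - 1)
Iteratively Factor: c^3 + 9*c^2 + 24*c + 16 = (c + 4)*(c^2 + 5*c + 4) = (c + 4)^2*(c + 1)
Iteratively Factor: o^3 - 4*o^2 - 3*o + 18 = (o - 3)*(o^2 - o - 6) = (o - 3)*(o + 2)*(o - 3)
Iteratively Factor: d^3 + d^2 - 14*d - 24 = (d + 2)*(d^2 - d - 12) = (d - 4)*(d + 2)*(d + 3)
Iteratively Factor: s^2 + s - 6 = (s + 3)*(s - 2)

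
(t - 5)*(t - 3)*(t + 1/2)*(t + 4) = t^4 - 7*t^3/2 - 19*t^2 + 103*t/2 + 30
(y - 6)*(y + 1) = y^2 - 5*y - 6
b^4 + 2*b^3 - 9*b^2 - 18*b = b*(b - 3)*(b + 2)*(b + 3)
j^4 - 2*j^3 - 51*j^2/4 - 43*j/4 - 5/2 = (j - 5)*(j + 1/2)^2*(j + 2)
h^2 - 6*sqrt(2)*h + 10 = (h - 5*sqrt(2))*(h - sqrt(2))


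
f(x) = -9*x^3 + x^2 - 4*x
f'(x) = -27*x^2 + 2*x - 4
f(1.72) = -49.72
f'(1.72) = -80.44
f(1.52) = -35.38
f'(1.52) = -63.34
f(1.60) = -40.70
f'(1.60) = -69.92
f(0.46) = -2.50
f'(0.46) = -8.79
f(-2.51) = 158.66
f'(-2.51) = -179.12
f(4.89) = -1048.02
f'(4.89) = -639.85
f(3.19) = -294.74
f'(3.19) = -272.37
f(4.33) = -729.22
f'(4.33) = -501.56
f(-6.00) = 2004.00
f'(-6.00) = -988.00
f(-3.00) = 264.00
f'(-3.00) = -253.00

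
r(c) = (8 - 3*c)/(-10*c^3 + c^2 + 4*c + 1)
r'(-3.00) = 0.05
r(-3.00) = 0.06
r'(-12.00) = 0.00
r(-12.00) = 0.00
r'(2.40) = 0.03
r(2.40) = -0.01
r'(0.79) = 3478.10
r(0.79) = -38.49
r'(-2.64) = 0.09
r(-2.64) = 0.09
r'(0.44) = -0.02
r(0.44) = 3.18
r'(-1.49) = 0.79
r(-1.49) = 0.41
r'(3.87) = 0.00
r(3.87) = 0.01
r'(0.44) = -0.02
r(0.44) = 3.18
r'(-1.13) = 2.56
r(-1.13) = 0.93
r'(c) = (8 - 3*c)*(30*c^2 - 2*c - 4)/(-10*c^3 + c^2 + 4*c + 1)^2 - 3/(-10*c^3 + c^2 + 4*c + 1) = (30*c^3 - 3*c^2 - 12*c + 2*(3*c - 8)*(-15*c^2 + c + 2) - 3)/(-10*c^3 + c^2 + 4*c + 1)^2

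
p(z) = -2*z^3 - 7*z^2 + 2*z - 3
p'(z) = -6*z^2 - 14*z + 2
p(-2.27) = -20.22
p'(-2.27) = 2.86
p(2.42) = -67.50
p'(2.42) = -67.02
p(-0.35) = -4.47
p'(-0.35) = 6.16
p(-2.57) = -20.43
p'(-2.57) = -1.65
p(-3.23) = -15.09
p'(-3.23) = -15.38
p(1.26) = -15.59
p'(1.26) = -25.17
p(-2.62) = -20.32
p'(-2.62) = -2.51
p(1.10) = -11.93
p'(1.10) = -20.66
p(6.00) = -675.00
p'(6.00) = -298.00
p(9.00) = -2010.00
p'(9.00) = -610.00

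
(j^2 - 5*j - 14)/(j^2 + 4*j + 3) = (j^2 - 5*j - 14)/(j^2 + 4*j + 3)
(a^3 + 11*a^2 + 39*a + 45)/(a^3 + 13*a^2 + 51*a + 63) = (a + 5)/(a + 7)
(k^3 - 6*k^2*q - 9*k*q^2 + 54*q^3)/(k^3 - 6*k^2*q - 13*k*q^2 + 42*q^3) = (k^2 - 9*k*q + 18*q^2)/(k^2 - 9*k*q + 14*q^2)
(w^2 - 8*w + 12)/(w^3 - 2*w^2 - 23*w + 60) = (w^2 - 8*w + 12)/(w^3 - 2*w^2 - 23*w + 60)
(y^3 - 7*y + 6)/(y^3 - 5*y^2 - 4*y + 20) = (y^2 + 2*y - 3)/(y^2 - 3*y - 10)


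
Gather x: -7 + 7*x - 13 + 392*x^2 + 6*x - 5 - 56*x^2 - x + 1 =336*x^2 + 12*x - 24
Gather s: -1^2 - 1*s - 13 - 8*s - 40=-9*s - 54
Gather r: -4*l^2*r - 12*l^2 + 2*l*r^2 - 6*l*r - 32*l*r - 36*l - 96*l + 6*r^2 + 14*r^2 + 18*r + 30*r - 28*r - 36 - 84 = -12*l^2 - 132*l + r^2*(2*l + 20) + r*(-4*l^2 - 38*l + 20) - 120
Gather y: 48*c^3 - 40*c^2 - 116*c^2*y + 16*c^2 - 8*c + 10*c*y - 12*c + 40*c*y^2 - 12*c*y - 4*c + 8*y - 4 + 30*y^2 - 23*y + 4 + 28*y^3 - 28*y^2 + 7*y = 48*c^3 - 24*c^2 - 24*c + 28*y^3 + y^2*(40*c + 2) + y*(-116*c^2 - 2*c - 8)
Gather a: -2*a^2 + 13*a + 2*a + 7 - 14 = -2*a^2 + 15*a - 7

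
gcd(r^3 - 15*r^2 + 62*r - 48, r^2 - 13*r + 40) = r - 8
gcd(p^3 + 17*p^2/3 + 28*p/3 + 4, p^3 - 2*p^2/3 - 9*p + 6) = p + 3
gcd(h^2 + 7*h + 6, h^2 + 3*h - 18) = h + 6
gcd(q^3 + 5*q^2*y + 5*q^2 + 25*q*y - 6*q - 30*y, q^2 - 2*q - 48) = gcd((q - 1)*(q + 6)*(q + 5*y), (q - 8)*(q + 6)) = q + 6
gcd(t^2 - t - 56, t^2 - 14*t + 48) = t - 8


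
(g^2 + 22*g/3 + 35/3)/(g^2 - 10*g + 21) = (3*g^2 + 22*g + 35)/(3*(g^2 - 10*g + 21))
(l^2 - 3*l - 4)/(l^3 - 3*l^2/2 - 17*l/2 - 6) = 2/(2*l + 3)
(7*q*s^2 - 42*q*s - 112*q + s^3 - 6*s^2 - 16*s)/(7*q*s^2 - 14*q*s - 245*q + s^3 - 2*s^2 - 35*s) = (s^2 - 6*s - 16)/(s^2 - 2*s - 35)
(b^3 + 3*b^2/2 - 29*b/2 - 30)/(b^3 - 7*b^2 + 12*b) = (2*b^2 + 11*b + 15)/(2*b*(b - 3))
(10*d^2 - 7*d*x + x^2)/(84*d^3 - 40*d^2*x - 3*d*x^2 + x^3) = (-5*d + x)/(-42*d^2 - d*x + x^2)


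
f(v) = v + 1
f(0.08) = 1.08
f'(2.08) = 1.00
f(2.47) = 3.47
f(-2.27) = -1.27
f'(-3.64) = 1.00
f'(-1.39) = 1.00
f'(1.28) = 1.00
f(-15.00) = -14.00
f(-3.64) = -2.64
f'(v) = 1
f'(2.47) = 1.00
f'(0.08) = 1.00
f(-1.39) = -0.39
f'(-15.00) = 1.00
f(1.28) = 2.28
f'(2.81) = 1.00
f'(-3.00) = 1.00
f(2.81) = 3.81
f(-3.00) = -2.00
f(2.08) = 3.08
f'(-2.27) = 1.00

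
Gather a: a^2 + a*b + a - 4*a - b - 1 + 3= a^2 + a*(b - 3) - b + 2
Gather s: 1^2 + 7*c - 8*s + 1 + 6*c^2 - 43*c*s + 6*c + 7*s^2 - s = 6*c^2 + 13*c + 7*s^2 + s*(-43*c - 9) + 2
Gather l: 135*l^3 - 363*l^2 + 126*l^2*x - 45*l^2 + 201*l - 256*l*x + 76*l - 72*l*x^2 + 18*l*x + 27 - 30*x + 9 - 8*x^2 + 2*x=135*l^3 + l^2*(126*x - 408) + l*(-72*x^2 - 238*x + 277) - 8*x^2 - 28*x + 36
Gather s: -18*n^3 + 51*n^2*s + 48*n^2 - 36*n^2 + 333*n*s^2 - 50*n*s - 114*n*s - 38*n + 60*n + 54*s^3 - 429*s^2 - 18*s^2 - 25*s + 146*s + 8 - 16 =-18*n^3 + 12*n^2 + 22*n + 54*s^3 + s^2*(333*n - 447) + s*(51*n^2 - 164*n + 121) - 8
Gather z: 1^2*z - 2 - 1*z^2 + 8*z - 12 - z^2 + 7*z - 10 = -2*z^2 + 16*z - 24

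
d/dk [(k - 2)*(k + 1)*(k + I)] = 3*k^2 + 2*k*(-1 + I) - 2 - I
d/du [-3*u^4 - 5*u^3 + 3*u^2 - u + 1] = -12*u^3 - 15*u^2 + 6*u - 1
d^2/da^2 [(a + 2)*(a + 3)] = 2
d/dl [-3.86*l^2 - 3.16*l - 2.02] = -7.72*l - 3.16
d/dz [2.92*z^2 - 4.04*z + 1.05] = 5.84*z - 4.04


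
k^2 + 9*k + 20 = (k + 4)*(k + 5)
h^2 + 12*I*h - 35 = (h + 5*I)*(h + 7*I)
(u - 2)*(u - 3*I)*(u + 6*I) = u^3 - 2*u^2 + 3*I*u^2 + 18*u - 6*I*u - 36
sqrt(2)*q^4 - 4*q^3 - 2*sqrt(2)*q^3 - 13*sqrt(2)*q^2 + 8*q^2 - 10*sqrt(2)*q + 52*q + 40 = (q - 5)*(q + 2)*(q - 2*sqrt(2))*(sqrt(2)*q + sqrt(2))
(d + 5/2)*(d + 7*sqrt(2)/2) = d^2 + 5*d/2 + 7*sqrt(2)*d/2 + 35*sqrt(2)/4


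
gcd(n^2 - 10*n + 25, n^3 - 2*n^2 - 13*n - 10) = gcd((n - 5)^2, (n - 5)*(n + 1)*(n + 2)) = n - 5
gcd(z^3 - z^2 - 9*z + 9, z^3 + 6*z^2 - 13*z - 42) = z - 3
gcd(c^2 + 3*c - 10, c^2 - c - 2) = c - 2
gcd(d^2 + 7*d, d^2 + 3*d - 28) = d + 7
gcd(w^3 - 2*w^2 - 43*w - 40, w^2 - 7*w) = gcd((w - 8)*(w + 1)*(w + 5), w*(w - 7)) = 1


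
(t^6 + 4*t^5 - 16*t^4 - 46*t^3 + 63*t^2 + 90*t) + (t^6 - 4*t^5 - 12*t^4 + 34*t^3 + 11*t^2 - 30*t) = 2*t^6 - 28*t^4 - 12*t^3 + 74*t^2 + 60*t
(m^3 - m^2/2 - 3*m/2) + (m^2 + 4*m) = m^3 + m^2/2 + 5*m/2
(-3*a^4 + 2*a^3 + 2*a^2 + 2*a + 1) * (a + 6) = -3*a^5 - 16*a^4 + 14*a^3 + 14*a^2 + 13*a + 6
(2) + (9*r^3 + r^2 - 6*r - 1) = 9*r^3 + r^2 - 6*r + 1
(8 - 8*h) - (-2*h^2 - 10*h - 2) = 2*h^2 + 2*h + 10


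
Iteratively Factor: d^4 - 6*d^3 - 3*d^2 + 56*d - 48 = (d - 1)*(d^3 - 5*d^2 - 8*d + 48) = (d - 1)*(d + 3)*(d^2 - 8*d + 16) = (d - 4)*(d - 1)*(d + 3)*(d - 4)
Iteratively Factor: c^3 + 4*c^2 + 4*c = (c + 2)*(c^2 + 2*c) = c*(c + 2)*(c + 2)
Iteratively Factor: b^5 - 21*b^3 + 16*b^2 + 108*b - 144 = (b - 2)*(b^4 + 2*b^3 - 17*b^2 - 18*b + 72) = (b - 2)^2*(b^3 + 4*b^2 - 9*b - 36) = (b - 2)^2*(b + 3)*(b^2 + b - 12) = (b - 3)*(b - 2)^2*(b + 3)*(b + 4)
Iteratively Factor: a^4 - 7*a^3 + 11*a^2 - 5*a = (a - 1)*(a^3 - 6*a^2 + 5*a) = (a - 1)^2*(a^2 - 5*a) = a*(a - 1)^2*(a - 5)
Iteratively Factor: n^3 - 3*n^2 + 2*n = (n)*(n^2 - 3*n + 2) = n*(n - 1)*(n - 2)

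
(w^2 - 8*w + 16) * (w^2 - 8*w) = w^4 - 16*w^3 + 80*w^2 - 128*w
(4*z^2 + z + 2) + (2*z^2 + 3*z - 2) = 6*z^2 + 4*z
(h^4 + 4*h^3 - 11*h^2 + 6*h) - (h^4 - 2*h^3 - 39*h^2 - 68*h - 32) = 6*h^3 + 28*h^2 + 74*h + 32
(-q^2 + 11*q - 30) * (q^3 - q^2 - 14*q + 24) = -q^5 + 12*q^4 - 27*q^3 - 148*q^2 + 684*q - 720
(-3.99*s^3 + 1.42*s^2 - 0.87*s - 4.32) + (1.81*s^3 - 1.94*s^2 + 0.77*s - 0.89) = -2.18*s^3 - 0.52*s^2 - 0.1*s - 5.21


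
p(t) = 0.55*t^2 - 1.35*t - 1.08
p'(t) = 1.1*t - 1.35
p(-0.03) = -1.04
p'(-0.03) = -1.38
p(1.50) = -1.87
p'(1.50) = 0.30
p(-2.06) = 4.03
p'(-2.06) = -3.62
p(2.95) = -0.28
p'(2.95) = 1.90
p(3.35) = 0.57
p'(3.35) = 2.34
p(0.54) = -1.65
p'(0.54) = -0.76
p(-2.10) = 4.18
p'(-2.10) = -3.66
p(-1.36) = 1.77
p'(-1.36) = -2.85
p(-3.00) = 7.92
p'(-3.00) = -4.65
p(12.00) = 61.92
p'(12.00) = 11.85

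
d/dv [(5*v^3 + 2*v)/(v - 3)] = (10*v^3 - 45*v^2 - 6)/(v^2 - 6*v + 9)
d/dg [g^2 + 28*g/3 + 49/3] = 2*g + 28/3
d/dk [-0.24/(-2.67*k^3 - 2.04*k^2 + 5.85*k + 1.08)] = (-1.9224*k^2 - 0.9792*k + 1.404)/(2.67*k^3 + 2.04*k^2 - 5.85*k - 1.08)^2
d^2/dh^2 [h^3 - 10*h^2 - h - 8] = 6*h - 20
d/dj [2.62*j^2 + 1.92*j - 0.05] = 5.24*j + 1.92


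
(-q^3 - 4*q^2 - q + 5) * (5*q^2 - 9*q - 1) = -5*q^5 - 11*q^4 + 32*q^3 + 38*q^2 - 44*q - 5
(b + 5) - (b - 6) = 11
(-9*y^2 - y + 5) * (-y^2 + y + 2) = 9*y^4 - 8*y^3 - 24*y^2 + 3*y + 10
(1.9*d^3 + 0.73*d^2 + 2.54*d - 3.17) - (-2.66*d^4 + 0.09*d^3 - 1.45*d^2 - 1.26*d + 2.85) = 2.66*d^4 + 1.81*d^3 + 2.18*d^2 + 3.8*d - 6.02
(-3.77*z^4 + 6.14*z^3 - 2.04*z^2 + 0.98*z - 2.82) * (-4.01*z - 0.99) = 15.1177*z^5 - 20.8891*z^4 + 2.1018*z^3 - 1.9102*z^2 + 10.338*z + 2.7918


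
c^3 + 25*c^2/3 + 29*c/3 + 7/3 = (c + 1/3)*(c + 1)*(c + 7)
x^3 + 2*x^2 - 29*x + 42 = (x - 3)*(x - 2)*(x + 7)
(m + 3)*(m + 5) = m^2 + 8*m + 15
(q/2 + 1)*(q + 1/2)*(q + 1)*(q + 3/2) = q^4/2 + 5*q^3/2 + 35*q^2/8 + 25*q/8 + 3/4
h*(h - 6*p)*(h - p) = h^3 - 7*h^2*p + 6*h*p^2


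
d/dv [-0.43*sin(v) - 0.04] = -0.43*cos(v)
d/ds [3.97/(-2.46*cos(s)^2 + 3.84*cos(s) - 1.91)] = (15.2448 - 19.5324*cos(s))*sin(s)/(2.46*cos(s)^2 - 3.84*cos(s) + 1.91)^2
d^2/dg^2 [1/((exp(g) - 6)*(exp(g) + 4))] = (4*exp(3*g) - 6*exp(2*g) + 100*exp(g) - 48)*exp(g)/(exp(6*g) - 6*exp(5*g) - 60*exp(4*g) + 280*exp(3*g) + 1440*exp(2*g) - 3456*exp(g) - 13824)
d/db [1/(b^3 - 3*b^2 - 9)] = 3*b*(2 - b)/(-b^3 + 3*b^2 + 9)^2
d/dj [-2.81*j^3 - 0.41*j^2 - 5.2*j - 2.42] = -8.43*j^2 - 0.82*j - 5.2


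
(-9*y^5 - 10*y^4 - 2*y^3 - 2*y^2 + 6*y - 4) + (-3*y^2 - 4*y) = -9*y^5 - 10*y^4 - 2*y^3 - 5*y^2 + 2*y - 4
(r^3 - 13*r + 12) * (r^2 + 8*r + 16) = r^5 + 8*r^4 + 3*r^3 - 92*r^2 - 112*r + 192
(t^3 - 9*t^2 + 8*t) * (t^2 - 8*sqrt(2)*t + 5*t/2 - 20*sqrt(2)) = t^5 - 8*sqrt(2)*t^4 - 13*t^4/2 - 29*t^3/2 + 52*sqrt(2)*t^3 + 20*t^2 + 116*sqrt(2)*t^2 - 160*sqrt(2)*t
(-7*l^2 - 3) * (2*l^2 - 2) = -14*l^4 + 8*l^2 + 6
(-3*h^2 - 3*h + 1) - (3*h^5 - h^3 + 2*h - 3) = -3*h^5 + h^3 - 3*h^2 - 5*h + 4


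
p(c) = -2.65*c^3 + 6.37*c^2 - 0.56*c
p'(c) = -7.95*c^2 + 12.74*c - 0.56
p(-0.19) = 0.35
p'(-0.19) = -3.27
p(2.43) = -1.77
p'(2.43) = -16.55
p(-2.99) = 129.46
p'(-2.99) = -109.73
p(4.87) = -157.73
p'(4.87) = -127.07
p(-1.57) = 26.84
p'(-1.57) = -40.16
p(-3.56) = 202.29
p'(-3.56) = -146.67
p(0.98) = 3.07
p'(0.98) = 4.29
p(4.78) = -146.55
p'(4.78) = -121.31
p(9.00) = -1420.92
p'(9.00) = -529.85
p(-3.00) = 130.56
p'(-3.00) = -110.33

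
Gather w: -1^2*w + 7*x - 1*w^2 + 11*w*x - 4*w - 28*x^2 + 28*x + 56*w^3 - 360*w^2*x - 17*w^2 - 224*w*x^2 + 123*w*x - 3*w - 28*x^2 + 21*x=56*w^3 + w^2*(-360*x - 18) + w*(-224*x^2 + 134*x - 8) - 56*x^2 + 56*x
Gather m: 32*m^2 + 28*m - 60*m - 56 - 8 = 32*m^2 - 32*m - 64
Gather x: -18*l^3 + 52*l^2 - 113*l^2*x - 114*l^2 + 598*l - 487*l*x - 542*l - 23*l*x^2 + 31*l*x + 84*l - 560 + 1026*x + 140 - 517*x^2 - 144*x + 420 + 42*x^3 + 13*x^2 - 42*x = -18*l^3 - 62*l^2 + 140*l + 42*x^3 + x^2*(-23*l - 504) + x*(-113*l^2 - 456*l + 840)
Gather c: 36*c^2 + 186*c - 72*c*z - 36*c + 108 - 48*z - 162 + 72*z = 36*c^2 + c*(150 - 72*z) + 24*z - 54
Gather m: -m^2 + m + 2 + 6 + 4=-m^2 + m + 12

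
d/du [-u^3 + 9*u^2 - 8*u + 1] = -3*u^2 + 18*u - 8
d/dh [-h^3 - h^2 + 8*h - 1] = -3*h^2 - 2*h + 8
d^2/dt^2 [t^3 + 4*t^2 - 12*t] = 6*t + 8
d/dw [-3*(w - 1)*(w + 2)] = -6*w - 3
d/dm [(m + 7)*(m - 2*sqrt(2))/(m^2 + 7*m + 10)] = (-(m + 7)*(m - 2*sqrt(2))*(2*m + 7) + (2*m - 2*sqrt(2) + 7)*(m^2 + 7*m + 10))/(m^2 + 7*m + 10)^2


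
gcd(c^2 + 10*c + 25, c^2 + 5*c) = c + 5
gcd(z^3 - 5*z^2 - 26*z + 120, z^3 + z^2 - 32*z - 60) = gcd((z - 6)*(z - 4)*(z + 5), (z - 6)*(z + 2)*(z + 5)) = z^2 - z - 30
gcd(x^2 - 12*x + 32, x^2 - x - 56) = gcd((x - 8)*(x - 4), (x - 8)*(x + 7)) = x - 8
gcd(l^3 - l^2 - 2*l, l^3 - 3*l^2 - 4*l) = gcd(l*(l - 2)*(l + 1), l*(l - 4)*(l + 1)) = l^2 + l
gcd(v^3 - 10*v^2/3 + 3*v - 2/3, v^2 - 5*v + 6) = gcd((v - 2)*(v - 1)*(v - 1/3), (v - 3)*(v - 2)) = v - 2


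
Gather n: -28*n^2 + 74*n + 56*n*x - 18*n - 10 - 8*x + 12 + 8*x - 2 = -28*n^2 + n*(56*x + 56)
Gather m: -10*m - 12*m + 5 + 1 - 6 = -22*m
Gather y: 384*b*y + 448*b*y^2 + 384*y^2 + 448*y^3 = 384*b*y + 448*y^3 + y^2*(448*b + 384)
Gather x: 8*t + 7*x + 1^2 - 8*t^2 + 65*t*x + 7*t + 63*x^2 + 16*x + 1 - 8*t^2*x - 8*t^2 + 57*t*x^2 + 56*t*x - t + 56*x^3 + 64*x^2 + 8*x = -16*t^2 + 14*t + 56*x^3 + x^2*(57*t + 127) + x*(-8*t^2 + 121*t + 31) + 2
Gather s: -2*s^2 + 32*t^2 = -2*s^2 + 32*t^2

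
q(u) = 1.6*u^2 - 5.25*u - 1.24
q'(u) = 3.2*u - 5.25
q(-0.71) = 3.29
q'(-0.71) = -7.52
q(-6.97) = 113.08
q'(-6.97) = -27.55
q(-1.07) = 6.21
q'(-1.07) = -8.67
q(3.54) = 0.23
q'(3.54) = 6.08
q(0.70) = -4.13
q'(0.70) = -3.01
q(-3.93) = 44.10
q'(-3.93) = -17.83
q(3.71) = 1.31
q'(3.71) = 6.62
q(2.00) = -5.34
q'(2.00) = 1.15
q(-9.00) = 175.61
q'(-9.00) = -34.05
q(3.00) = -2.59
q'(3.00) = 4.35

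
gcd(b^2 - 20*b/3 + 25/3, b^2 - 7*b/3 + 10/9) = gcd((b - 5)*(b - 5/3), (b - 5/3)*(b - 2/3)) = b - 5/3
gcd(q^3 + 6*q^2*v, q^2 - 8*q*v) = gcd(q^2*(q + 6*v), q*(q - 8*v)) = q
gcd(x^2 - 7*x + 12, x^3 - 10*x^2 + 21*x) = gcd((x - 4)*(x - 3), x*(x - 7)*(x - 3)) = x - 3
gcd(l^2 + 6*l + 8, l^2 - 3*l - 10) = l + 2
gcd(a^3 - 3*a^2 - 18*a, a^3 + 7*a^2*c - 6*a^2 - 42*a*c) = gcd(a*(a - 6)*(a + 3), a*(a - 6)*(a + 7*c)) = a^2 - 6*a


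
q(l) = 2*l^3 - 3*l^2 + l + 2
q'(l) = 6*l^2 - 6*l + 1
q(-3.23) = -99.93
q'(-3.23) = 82.98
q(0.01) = 2.01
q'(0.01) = 0.94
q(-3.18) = -95.83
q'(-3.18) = 80.75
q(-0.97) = -3.62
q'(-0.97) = 12.47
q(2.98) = 31.27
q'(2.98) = 36.40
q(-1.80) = -21.18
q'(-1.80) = 31.24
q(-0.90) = -2.79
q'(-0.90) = 11.26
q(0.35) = 2.07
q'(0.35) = -0.36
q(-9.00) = -1708.00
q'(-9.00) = 541.00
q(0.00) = 2.00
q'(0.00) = 1.00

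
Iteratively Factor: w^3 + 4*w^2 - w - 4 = (w - 1)*(w^2 + 5*w + 4) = (w - 1)*(w + 1)*(w + 4)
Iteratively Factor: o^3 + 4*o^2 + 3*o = (o)*(o^2 + 4*o + 3) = o*(o + 1)*(o + 3)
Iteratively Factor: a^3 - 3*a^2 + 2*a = (a - 1)*(a^2 - 2*a) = (a - 2)*(a - 1)*(a)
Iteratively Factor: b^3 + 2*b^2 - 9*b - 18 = (b + 2)*(b^2 - 9) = (b + 2)*(b + 3)*(b - 3)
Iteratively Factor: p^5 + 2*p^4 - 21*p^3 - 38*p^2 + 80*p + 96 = (p + 1)*(p^4 + p^3 - 22*p^2 - 16*p + 96) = (p - 4)*(p + 1)*(p^3 + 5*p^2 - 2*p - 24) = (p - 4)*(p + 1)*(p + 3)*(p^2 + 2*p - 8) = (p - 4)*(p + 1)*(p + 3)*(p + 4)*(p - 2)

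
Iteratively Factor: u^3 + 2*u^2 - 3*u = (u + 3)*(u^2 - u) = (u - 1)*(u + 3)*(u)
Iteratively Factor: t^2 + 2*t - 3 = (t - 1)*(t + 3)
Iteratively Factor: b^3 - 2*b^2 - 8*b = (b)*(b^2 - 2*b - 8) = b*(b - 4)*(b + 2)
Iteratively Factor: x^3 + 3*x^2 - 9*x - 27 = (x + 3)*(x^2 - 9) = (x - 3)*(x + 3)*(x + 3)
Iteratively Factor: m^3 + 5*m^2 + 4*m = (m + 4)*(m^2 + m) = m*(m + 4)*(m + 1)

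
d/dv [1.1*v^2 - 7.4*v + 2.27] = 2.2*v - 7.4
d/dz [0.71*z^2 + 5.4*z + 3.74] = 1.42*z + 5.4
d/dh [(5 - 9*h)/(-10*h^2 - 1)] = (-90*h^2 + 100*h + 9)/(100*h^4 + 20*h^2 + 1)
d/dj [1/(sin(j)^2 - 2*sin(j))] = 2*(1 - sin(j))*cos(j)/((sin(j) - 2)^2*sin(j)^2)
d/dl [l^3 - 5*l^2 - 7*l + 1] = 3*l^2 - 10*l - 7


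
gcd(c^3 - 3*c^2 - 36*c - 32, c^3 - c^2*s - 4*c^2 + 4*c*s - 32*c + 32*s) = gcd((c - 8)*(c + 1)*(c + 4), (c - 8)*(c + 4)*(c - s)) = c^2 - 4*c - 32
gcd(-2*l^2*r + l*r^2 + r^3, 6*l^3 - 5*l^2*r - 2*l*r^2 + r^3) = -2*l^2 + l*r + r^2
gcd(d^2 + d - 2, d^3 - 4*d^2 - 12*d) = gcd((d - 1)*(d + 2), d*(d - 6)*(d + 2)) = d + 2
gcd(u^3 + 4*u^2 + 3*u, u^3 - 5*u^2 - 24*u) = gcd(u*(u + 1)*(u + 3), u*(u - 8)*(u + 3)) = u^2 + 3*u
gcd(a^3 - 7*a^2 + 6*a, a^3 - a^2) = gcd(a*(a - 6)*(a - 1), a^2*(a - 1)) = a^2 - a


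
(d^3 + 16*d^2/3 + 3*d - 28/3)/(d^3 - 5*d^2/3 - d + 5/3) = (3*d^2 + 19*d + 28)/(3*d^2 - 2*d - 5)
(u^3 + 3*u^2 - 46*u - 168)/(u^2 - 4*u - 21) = (u^2 + 10*u + 24)/(u + 3)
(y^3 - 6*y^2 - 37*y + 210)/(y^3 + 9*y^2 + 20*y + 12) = (y^2 - 12*y + 35)/(y^2 + 3*y + 2)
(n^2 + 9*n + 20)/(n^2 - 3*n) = (n^2 + 9*n + 20)/(n*(n - 3))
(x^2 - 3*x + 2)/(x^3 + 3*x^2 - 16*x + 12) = 1/(x + 6)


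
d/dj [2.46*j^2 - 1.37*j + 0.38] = 4.92*j - 1.37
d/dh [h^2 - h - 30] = 2*h - 1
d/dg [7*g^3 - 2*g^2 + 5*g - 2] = 21*g^2 - 4*g + 5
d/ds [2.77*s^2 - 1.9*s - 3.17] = 5.54*s - 1.9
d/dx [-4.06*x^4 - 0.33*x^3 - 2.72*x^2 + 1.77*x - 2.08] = -16.24*x^3 - 0.99*x^2 - 5.44*x + 1.77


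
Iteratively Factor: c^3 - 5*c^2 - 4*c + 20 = (c - 2)*(c^2 - 3*c - 10) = (c - 5)*(c - 2)*(c + 2)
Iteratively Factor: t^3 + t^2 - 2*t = (t + 2)*(t^2 - t) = t*(t + 2)*(t - 1)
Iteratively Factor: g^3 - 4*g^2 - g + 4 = (g + 1)*(g^2 - 5*g + 4) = (g - 4)*(g + 1)*(g - 1)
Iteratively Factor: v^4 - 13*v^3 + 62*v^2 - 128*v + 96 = (v - 3)*(v^3 - 10*v^2 + 32*v - 32) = (v - 4)*(v - 3)*(v^2 - 6*v + 8) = (v - 4)*(v - 3)*(v - 2)*(v - 4)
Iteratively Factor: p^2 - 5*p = (p - 5)*(p)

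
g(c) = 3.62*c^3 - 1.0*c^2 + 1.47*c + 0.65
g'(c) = 10.86*c^2 - 2.0*c + 1.47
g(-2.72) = -83.59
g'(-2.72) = 87.26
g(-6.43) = -1012.52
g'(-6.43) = 463.34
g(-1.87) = -29.27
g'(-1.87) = 43.19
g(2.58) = 59.95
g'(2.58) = 68.60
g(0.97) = 4.44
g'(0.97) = 9.75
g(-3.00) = -110.50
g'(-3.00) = 105.21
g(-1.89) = -30.14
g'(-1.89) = 44.04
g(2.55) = 57.92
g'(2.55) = 66.99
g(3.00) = 93.80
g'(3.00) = 93.21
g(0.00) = 0.65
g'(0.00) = 1.47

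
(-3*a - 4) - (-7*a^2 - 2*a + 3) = 7*a^2 - a - 7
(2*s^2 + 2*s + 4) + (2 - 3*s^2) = -s^2 + 2*s + 6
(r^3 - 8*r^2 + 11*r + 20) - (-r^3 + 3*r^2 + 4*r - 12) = 2*r^3 - 11*r^2 + 7*r + 32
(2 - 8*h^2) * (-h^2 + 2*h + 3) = 8*h^4 - 16*h^3 - 26*h^2 + 4*h + 6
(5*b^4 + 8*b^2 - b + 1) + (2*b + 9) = 5*b^4 + 8*b^2 + b + 10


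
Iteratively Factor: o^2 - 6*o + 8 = (o - 4)*(o - 2)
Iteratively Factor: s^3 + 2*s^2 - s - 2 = (s + 1)*(s^2 + s - 2) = (s + 1)*(s + 2)*(s - 1)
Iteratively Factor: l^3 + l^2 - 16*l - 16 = (l - 4)*(l^2 + 5*l + 4) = (l - 4)*(l + 4)*(l + 1)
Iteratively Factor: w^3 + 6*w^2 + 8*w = (w + 4)*(w^2 + 2*w) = (w + 2)*(w + 4)*(w)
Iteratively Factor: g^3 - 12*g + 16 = (g + 4)*(g^2 - 4*g + 4) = (g - 2)*(g + 4)*(g - 2)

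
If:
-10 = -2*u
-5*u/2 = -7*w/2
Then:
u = 5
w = 25/7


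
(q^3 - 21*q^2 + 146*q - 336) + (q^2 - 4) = q^3 - 20*q^2 + 146*q - 340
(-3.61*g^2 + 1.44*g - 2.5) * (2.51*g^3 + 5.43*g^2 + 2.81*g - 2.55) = -9.0611*g^5 - 15.9879*g^4 - 8.5999*g^3 - 0.3231*g^2 - 10.697*g + 6.375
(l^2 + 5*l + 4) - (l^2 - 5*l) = 10*l + 4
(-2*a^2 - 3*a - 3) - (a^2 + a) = -3*a^2 - 4*a - 3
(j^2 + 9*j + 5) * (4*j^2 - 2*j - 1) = 4*j^4 + 34*j^3 + j^2 - 19*j - 5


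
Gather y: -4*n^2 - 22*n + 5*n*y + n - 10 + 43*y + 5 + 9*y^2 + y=-4*n^2 - 21*n + 9*y^2 + y*(5*n + 44) - 5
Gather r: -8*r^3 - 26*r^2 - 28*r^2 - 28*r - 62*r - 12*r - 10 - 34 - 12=-8*r^3 - 54*r^2 - 102*r - 56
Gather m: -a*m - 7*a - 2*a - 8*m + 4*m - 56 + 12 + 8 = -9*a + m*(-a - 4) - 36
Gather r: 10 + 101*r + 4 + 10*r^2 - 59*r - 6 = 10*r^2 + 42*r + 8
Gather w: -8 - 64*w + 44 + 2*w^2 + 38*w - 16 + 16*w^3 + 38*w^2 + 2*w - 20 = 16*w^3 + 40*w^2 - 24*w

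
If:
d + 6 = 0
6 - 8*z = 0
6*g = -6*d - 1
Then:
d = -6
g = 35/6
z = 3/4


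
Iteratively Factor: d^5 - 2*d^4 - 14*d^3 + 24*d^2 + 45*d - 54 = (d + 3)*(d^4 - 5*d^3 + d^2 + 21*d - 18) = (d - 1)*(d + 3)*(d^3 - 4*d^2 - 3*d + 18) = (d - 1)*(d + 2)*(d + 3)*(d^2 - 6*d + 9) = (d - 3)*(d - 1)*(d + 2)*(d + 3)*(d - 3)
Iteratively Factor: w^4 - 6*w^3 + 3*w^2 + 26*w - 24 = (w - 4)*(w^3 - 2*w^2 - 5*w + 6) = (w - 4)*(w - 3)*(w^2 + w - 2) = (w - 4)*(w - 3)*(w - 1)*(w + 2)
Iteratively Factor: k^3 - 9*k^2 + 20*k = (k - 4)*(k^2 - 5*k) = k*(k - 4)*(k - 5)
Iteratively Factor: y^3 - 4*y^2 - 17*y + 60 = (y - 3)*(y^2 - y - 20) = (y - 3)*(y + 4)*(y - 5)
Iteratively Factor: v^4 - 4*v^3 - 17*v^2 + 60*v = (v)*(v^3 - 4*v^2 - 17*v + 60) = v*(v - 3)*(v^2 - v - 20) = v*(v - 3)*(v + 4)*(v - 5)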